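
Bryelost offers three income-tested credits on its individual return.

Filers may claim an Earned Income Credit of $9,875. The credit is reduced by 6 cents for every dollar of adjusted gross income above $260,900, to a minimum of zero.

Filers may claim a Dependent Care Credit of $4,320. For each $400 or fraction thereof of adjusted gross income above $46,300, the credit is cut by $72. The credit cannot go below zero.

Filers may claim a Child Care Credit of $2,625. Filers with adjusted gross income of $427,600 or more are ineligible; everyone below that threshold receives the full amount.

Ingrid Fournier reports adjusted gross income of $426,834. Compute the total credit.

Earned Income Credit: 6% of the $165,934 excess over $260,900 is $9,956.04 ≥ base, so the credit is $0.
Dependent Care Credit: income exceeds $46,300 by $380,534 → 952 increments × $72 = $68,544 ≥ base, so the credit is $0.
Child Care Credit: $426,834 is below the $427,600 cutoff, so the full $2,625 applies.
Total: $0 + $0 + $2,625 = $2,625.

$2,625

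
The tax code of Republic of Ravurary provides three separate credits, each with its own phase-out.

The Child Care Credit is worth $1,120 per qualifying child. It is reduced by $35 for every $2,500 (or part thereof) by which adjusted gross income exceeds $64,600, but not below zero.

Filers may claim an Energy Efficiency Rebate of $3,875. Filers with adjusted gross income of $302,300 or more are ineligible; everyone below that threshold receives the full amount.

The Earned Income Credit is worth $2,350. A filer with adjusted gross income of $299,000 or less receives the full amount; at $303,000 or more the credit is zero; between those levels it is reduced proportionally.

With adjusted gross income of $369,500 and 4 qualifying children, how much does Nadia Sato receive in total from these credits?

$210

Child Care Credit: base = 4 × $1,120 = $4,480. income exceeds $64,600 by $304,900, which is 122 full-or-partial $2,500 increments; reduction = 122 × $35 = $4,270, leaving $210.
Energy Efficiency Rebate: $369,500 meets or exceeds the $302,300 cutoff, so the credit is $0.
Earned Income Credit: $369,500 is at or above $303,000, so the credit is $0.
Total: $210 + $0 + $0 = $210.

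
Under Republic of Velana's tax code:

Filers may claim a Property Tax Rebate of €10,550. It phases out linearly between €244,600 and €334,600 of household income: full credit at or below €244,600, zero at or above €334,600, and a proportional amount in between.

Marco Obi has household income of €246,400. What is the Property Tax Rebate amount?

€10,339

Property Tax Rebate: €246,400 is €1,800 into a €90,000 phase-out range, leaving 88,200/90,000 of the credit: €10,550 × 88,200/90,000 = €10,339.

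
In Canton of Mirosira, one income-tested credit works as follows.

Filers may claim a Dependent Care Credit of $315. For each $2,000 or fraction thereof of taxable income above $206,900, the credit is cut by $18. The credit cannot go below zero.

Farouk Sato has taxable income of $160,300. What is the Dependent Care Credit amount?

$315

Dependent Care Credit: $160,300 is at or below the $206,900 threshold, so the full $315 applies.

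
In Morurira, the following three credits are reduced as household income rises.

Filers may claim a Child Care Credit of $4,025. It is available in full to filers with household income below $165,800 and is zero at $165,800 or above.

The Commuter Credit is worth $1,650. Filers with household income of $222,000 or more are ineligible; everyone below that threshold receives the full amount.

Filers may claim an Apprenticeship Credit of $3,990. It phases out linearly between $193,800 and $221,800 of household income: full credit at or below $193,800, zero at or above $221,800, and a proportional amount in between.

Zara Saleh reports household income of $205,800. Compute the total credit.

Child Care Credit: $205,800 meets or exceeds the $165,800 cutoff, so the credit is $0.
Commuter Credit: $205,800 is below the $222,000 cutoff, so the full $1,650 applies.
Apprenticeship Credit: $205,800 is $12,000 into a $28,000 phase-out range, leaving 16,000/28,000 of the credit: $3,990 × 16,000/28,000 = $2,280.
Total: $0 + $1,650 + $2,280 = $3,930.

$3,930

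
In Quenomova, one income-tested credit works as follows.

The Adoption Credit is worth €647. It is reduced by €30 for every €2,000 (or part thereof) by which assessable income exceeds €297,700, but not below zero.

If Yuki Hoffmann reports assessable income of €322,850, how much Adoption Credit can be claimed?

Adoption Credit: income exceeds €297,700 by €25,150, which is 13 full-or-partial €2,000 increments; reduction = 13 × €30 = €390, leaving €257.

€257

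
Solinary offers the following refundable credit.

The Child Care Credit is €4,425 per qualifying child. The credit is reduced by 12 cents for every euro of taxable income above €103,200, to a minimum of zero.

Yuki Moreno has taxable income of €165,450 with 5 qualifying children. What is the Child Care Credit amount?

Child Care Credit: base = 5 × €4,425 = €22,125. 12% of the €62,250 excess over €103,200 is €7,470; credit = €22,125 − €7,470 = €14,655.

€14,655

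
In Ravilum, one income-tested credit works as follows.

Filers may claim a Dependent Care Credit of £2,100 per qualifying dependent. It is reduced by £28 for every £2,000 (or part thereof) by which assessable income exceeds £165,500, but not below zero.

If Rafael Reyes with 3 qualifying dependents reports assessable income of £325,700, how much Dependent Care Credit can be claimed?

£4,032

Dependent Care Credit: base = 3 × £2,100 = £6,300. income exceeds £165,500 by £160,200, which is 81 full-or-partial £2,000 increments; reduction = 81 × £28 = £2,268, leaving £4,032.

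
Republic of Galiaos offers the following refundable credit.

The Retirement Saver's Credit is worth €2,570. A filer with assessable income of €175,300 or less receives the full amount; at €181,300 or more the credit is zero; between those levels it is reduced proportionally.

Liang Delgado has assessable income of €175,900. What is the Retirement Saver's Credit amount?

Retirement Saver's Credit: €175,900 is €600 into a €6,000 phase-out range, leaving 5,400/6,000 of the credit: €2,570 × 5,400/6,000 = €2,313.

€2,313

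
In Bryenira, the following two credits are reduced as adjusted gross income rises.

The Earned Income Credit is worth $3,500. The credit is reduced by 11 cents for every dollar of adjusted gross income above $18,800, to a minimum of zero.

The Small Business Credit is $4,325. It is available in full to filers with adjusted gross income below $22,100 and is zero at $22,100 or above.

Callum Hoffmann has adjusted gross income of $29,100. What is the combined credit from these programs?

$2,367

Earned Income Credit: 11% of the $10,300 excess over $18,800 is $1,133; credit = $3,500 − $1,133 = $2,367.
Small Business Credit: $29,100 meets or exceeds the $22,100 cutoff, so the credit is $0.
Total: $2,367 + $0 = $2,367.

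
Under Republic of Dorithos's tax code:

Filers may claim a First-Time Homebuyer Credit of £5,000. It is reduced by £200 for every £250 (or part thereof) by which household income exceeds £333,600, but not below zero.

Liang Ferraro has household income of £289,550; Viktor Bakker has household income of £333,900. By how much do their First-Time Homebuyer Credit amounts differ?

Liang (£289,550): First-Time Homebuyer Credit: £289,550 is at or below the £333,600 threshold, so the full £5,000 applies.
Viktor (£333,900): First-Time Homebuyer Credit: income exceeds £333,600 by £300, which is 2 full-or-partial £250 increments; reduction = 2 × £200 = £400, leaving £4,600.
Difference: |£5,000 − £4,600| = £400.

£400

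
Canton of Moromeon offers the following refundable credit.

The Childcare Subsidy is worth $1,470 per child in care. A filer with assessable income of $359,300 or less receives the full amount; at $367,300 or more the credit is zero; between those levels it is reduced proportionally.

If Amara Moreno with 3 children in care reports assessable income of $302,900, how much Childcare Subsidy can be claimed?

$4,410

Childcare Subsidy: base = 3 × $1,470 = $4,410. $302,900 is at or below the $359,300 threshold, so the full $4,410 applies.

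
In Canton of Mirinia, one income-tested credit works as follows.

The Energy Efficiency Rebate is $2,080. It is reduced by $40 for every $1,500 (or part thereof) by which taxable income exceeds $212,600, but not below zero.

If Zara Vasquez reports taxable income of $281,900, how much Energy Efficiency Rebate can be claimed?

$200

Energy Efficiency Rebate: income exceeds $212,600 by $69,300, which is 47 full-or-partial $1,500 increments; reduction = 47 × $40 = $1,880, leaving $200.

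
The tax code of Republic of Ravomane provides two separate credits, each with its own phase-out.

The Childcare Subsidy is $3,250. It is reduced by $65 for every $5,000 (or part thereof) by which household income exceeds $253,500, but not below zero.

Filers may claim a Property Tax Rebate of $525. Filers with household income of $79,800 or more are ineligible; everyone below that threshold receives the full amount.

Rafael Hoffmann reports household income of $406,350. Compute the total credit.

Childcare Subsidy: income exceeds $253,500 by $152,850, which is 31 full-or-partial $5,000 increments; reduction = 31 × $65 = $2,015, leaving $1,235.
Property Tax Rebate: $406,350 meets or exceeds the $79,800 cutoff, so the credit is $0.
Total: $1,235 + $0 = $1,235.

$1,235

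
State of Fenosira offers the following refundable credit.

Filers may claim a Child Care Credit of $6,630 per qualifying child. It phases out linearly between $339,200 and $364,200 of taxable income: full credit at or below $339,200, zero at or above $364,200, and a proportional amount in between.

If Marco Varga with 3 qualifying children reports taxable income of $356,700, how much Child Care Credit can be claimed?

Child Care Credit: base = 3 × $6,630 = $19,890. $356,700 is $17,500 into a $25,000 phase-out range, leaving 7,500/25,000 of the credit: $19,890 × 7,500/25,000 = $5,967.

$5,967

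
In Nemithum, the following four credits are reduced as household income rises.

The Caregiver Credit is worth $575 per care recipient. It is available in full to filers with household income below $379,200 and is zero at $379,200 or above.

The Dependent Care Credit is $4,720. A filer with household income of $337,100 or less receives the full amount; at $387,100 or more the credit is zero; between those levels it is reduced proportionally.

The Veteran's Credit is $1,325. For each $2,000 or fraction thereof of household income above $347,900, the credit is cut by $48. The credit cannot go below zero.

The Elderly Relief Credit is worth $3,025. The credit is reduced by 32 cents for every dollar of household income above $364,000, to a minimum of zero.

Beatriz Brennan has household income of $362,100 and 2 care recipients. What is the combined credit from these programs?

$7,476

Caregiver Credit: base = 2 × $575 = $1,150. $362,100 is below the $379,200 cutoff, so the full $1,150 applies.
Dependent Care Credit: $362,100 is $25,000 into a $50,000 phase-out range, leaving 25,000/50,000 of the credit: $4,720 × 25,000/50,000 = $2,360.
Veteran's Credit: income exceeds $347,900 by $14,200, which is 8 full-or-partial $2,000 increments; reduction = 8 × $48 = $384, leaving $941.
Elderly Relief Credit: $362,100 is at or below the $364,000 threshold, so the full $3,025 applies.
Total: $1,150 + $2,360 + $941 + $3,025 = $7,476.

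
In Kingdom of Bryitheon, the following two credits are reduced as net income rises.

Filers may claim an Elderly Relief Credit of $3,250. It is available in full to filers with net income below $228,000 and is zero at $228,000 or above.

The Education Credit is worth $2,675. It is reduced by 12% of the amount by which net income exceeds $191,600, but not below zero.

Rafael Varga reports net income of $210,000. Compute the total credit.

Elderly Relief Credit: $210,000 is below the $228,000 cutoff, so the full $3,250 applies.
Education Credit: 12% of the $18,400 excess over $191,600 is $2,208; credit = $2,675 − $2,208 = $467.
Total: $3,250 + $467 = $3,717.

$3,717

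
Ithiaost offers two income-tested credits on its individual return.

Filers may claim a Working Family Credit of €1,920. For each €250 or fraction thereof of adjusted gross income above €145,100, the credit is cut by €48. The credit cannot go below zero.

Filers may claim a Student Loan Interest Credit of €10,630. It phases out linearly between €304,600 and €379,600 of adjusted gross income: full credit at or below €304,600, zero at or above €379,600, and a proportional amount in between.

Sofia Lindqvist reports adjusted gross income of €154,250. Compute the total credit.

Working Family Credit: income exceeds €145,100 by €9,150, which is 37 full-or-partial €250 increments; reduction = 37 × €48 = €1,776, leaving €144.
Student Loan Interest Credit: €154,250 is at or below the €304,600 threshold, so the full €10,630 applies.
Total: €144 + €10,630 = €10,774.

€10,774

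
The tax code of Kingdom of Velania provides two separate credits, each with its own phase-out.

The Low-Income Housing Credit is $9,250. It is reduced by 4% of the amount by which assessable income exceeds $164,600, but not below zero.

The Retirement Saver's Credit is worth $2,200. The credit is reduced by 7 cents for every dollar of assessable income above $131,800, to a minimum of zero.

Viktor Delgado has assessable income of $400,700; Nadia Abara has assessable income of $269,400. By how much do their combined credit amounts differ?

$5,058

Viktor ($400,700): Low-Income Housing Credit: 4% of the $236,100 excess over $164,600 is $9,444 ≥ base, so the credit is $0. Retirement Saver's Credit: 7% of the $268,900 excess over $131,800 is $18,823 ≥ base, so the credit is $0. total $0 + $0 = $0
Nadia ($269,400): Low-Income Housing Credit: 4% of the $104,800 excess over $164,600 is $4,192; credit = $9,250 − $4,192 = $5,058. Retirement Saver's Credit: 7% of the $137,600 excess over $131,800 is $9,632 ≥ base, so the credit is $0. total $5,058 + $0 = $5,058
Difference: |$0 − $5,058| = $5,058.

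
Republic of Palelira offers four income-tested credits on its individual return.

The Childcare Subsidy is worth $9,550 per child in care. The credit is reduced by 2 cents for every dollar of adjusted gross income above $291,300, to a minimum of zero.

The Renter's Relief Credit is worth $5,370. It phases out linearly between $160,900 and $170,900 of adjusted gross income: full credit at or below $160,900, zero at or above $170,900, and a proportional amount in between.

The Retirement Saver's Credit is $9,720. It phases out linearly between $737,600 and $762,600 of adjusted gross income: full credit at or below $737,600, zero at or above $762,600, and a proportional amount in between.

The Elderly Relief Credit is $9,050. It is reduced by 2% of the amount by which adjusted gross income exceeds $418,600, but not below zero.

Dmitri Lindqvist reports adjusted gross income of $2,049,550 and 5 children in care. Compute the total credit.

Childcare Subsidy: base = 5 × $9,550 = $47,750. 2% of the $1,758,250 excess over $291,300 is $35,165; credit = $47,750 − $35,165 = $12,585.
Renter's Relief Credit: $2,049,550 is at or above $170,900, so the credit is $0.
Retirement Saver's Credit: $2,049,550 is at or above $762,600, so the credit is $0.
Elderly Relief Credit: 2% of the $1,630,950 excess over $418,600 is $32,619 ≥ base, so the credit is $0.
Total: $12,585 + $0 + $0 + $0 = $12,585.

$12,585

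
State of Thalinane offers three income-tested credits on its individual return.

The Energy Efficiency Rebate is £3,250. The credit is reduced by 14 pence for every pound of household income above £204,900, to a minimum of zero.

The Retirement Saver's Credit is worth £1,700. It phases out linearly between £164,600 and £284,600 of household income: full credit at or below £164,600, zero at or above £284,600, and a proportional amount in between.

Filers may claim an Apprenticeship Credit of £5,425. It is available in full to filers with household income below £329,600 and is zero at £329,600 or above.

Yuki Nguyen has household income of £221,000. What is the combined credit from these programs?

Energy Efficiency Rebate: 14% of the £16,100 excess over £204,900 is £2,254; credit = £3,250 − £2,254 = £996.
Retirement Saver's Credit: £221,000 is £56,400 into a £120,000 phase-out range, leaving 63,600/120,000 of the credit: £1,700 × 63,600/120,000 = £901.
Apprenticeship Credit: £221,000 is below the £329,600 cutoff, so the full £5,425 applies.
Total: £996 + £901 + £5,425 = £7,322.

£7,322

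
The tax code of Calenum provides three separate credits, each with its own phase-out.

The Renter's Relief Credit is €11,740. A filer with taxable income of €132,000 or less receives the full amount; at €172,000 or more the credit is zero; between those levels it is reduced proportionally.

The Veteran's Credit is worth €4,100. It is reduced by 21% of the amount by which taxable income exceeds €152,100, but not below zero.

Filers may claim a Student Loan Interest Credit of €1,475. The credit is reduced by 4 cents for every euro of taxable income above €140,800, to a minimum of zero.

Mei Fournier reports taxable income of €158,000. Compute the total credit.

Renter's Relief Credit: €158,000 is €26,000 into a €40,000 phase-out range, leaving 14,000/40,000 of the credit: €11,740 × 14,000/40,000 = €4,109.
Veteran's Credit: 21% of the €5,900 excess over €152,100 is €1,239; credit = €4,100 − €1,239 = €2,861.
Student Loan Interest Credit: 4% of the €17,200 excess over €140,800 is €688; credit = €1,475 − €688 = €787.
Total: €4,109 + €2,861 + €787 = €7,757.

€7,757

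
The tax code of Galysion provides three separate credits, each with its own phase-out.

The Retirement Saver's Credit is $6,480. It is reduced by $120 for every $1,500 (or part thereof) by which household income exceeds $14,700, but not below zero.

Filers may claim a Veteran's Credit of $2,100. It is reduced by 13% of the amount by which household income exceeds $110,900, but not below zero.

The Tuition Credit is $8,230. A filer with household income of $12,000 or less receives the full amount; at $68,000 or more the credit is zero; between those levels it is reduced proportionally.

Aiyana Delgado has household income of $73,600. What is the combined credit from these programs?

Retirement Saver's Credit: income exceeds $14,700 by $58,900, which is 40 full-or-partial $1,500 increments; reduction = 40 × $120 = $4,800, leaving $1,680.
Veteran's Credit: $73,600 is at or below the $110,900 threshold, so the full $2,100 applies.
Tuition Credit: $73,600 is at or above $68,000, so the credit is $0.
Total: $1,680 + $2,100 + $0 = $3,780.

$3,780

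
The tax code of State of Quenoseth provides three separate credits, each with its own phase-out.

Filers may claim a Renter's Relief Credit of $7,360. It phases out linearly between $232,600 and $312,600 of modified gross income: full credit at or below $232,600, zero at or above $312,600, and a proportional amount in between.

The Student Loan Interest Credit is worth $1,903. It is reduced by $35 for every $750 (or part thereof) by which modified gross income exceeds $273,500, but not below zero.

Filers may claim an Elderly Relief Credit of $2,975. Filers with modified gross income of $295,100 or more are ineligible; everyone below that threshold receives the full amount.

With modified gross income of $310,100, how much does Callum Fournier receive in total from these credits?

Renter's Relief Credit: $310,100 is $77,500 into a $80,000 phase-out range, leaving 2,500/80,000 of the credit: $7,360 × 2,500/80,000 = $230.
Student Loan Interest Credit: income exceeds $273,500 by $36,600, which is 49 full-or-partial $750 increments; reduction = 49 × $35 = $1,715, leaving $188.
Elderly Relief Credit: $310,100 meets or exceeds the $295,100 cutoff, so the credit is $0.
Total: $230 + $188 + $0 = $418.

$418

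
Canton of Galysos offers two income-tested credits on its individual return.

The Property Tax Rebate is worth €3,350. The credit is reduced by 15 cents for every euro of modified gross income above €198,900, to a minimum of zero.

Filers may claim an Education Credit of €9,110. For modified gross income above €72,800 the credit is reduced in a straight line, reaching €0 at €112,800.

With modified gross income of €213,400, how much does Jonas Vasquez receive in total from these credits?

€1,175

Property Tax Rebate: 15% of the €14,500 excess over €198,900 is €2,175; credit = €3,350 − €2,175 = €1,175.
Education Credit: €213,400 is at or above €112,800, so the credit is €0.
Total: €1,175 + €0 = €1,175.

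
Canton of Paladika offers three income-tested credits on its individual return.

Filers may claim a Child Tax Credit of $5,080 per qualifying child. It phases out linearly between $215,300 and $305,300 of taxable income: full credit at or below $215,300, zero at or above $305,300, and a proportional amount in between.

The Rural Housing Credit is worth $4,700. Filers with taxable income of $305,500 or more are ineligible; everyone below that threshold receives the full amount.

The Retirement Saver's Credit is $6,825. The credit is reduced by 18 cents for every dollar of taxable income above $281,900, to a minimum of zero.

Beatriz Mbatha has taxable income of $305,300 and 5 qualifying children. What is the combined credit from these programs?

Child Tax Credit: base = 5 × $5,080 = $25,400. $305,300 is at or above $305,300, so the credit is $0.
Rural Housing Credit: $305,300 is below the $305,500 cutoff, so the full $4,700 applies.
Retirement Saver's Credit: 18% of the $23,400 excess over $281,900 is $4,212; credit = $6,825 − $4,212 = $2,613.
Total: $0 + $4,700 + $2,613 = $7,313.

$7,313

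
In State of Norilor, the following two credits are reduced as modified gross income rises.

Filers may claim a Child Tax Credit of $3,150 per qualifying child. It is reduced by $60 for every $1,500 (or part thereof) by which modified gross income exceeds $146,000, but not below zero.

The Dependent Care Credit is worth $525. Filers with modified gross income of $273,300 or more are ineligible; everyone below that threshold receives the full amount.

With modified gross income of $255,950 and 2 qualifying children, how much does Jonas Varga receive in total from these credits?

$2,385

Child Tax Credit: base = 2 × $3,150 = $6,300. income exceeds $146,000 by $109,950, which is 74 full-or-partial $1,500 increments; reduction = 74 × $60 = $4,440, leaving $1,860.
Dependent Care Credit: $255,950 is below the $273,300 cutoff, so the full $525 applies.
Total: $1,860 + $525 = $2,385.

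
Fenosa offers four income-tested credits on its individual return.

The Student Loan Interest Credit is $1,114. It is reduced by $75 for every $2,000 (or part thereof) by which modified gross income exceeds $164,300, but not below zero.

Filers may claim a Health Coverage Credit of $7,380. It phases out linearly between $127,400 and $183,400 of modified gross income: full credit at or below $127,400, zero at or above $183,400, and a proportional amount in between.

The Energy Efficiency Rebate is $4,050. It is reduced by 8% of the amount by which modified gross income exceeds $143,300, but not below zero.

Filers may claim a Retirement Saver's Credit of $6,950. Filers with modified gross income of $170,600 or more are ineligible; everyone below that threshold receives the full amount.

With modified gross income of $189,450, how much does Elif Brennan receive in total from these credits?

Student Loan Interest Credit: income exceeds $164,300 by $25,150, which is 13 full-or-partial $2,000 increments; reduction = 13 × $75 = $975, leaving $139.
Health Coverage Credit: $189,450 is at or above $183,400, so the credit is $0.
Energy Efficiency Rebate: 8% of the $46,150 excess over $143,300 is $3,692; credit = $4,050 − $3,692 = $358.
Retirement Saver's Credit: $189,450 meets or exceeds the $170,600 cutoff, so the credit is $0.
Total: $139 + $0 + $358 + $0 = $497.

$497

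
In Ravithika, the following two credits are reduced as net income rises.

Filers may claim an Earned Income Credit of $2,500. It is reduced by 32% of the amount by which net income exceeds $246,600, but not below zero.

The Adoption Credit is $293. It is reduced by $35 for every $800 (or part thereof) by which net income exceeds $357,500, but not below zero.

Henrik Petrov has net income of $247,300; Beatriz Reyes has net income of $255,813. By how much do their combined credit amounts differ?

Henrik ($247,300): Earned Income Credit: 32% of the $700 excess over $246,600 is $224; credit = $2,500 − $224 = $2,276. Adoption Credit: $247,300 is at or below the $357,500 threshold, so the full $293 applies. total $2,276 + $293 = $2,569
Beatriz ($255,813): Earned Income Credit: 32% of the $9,213 excess over $246,600 is $2,948.16 ≥ base, so the credit is $0. Adoption Credit: $255,813 is at or below the $357,500 threshold, so the full $293 applies. total $0 + $293 = $293
Difference: |$2,569 − $293| = $2,276.

$2,276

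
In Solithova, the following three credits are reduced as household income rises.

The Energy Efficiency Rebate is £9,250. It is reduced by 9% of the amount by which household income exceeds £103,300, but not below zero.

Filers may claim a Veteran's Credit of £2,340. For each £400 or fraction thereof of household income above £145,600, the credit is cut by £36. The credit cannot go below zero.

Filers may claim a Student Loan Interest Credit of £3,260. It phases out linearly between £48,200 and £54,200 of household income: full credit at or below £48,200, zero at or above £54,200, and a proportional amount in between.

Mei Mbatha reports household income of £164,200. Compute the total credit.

Energy Efficiency Rebate: 9% of the £60,900 excess over £103,300 is £5,481; credit = £9,250 − £5,481 = £3,769.
Veteran's Credit: income exceeds £145,600 by £18,600, which is 47 full-or-partial £400 increments; reduction = 47 × £36 = £1,692, leaving £648.
Student Loan Interest Credit: £164,200 is at or above £54,200, so the credit is £0.
Total: £3,769 + £648 + £0 = £4,417.

£4,417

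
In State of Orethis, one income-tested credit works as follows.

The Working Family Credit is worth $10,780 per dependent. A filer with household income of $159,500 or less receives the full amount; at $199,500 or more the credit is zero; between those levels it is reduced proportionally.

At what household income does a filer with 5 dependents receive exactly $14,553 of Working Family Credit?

Full credit = 5 × $10,780 = $53,900.
$14,553 is 14,553/53,900 of the full $53,900, so 39,347/53,900 of the $40,000 range has been used: income = $159,500 + $40,000 × 39,347/53,900 = $188,700.

$188,700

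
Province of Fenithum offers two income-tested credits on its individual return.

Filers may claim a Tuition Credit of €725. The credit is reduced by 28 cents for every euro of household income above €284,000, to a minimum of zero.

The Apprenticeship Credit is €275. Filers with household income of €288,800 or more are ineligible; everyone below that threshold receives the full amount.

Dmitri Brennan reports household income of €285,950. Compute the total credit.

Tuition Credit: 28% of the €1,950 excess over €284,000 is €546; credit = €725 − €546 = €179.
Apprenticeship Credit: €285,950 is below the €288,800 cutoff, so the full €275 applies.
Total: €179 + €275 = €454.

€454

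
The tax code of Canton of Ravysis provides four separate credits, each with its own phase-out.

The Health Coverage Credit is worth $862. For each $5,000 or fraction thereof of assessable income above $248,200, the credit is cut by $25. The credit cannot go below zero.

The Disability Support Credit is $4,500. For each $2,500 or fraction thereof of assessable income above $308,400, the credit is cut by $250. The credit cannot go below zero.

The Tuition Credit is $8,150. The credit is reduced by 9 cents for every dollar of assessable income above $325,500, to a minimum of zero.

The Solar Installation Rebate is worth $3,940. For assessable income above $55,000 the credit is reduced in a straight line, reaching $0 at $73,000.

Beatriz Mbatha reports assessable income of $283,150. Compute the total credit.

$13,337

Health Coverage Credit: income exceeds $248,200 by $34,950, which is 7 full-or-partial $5,000 increments; reduction = 7 × $25 = $175, leaving $687.
Disability Support Credit: $283,150 is at or below the $308,400 threshold, so the full $4,500 applies.
Tuition Credit: $283,150 is at or below the $325,500 threshold, so the full $8,150 applies.
Solar Installation Rebate: $283,150 is at or above $73,000, so the credit is $0.
Total: $687 + $4,500 + $8,150 + $0 = $13,337.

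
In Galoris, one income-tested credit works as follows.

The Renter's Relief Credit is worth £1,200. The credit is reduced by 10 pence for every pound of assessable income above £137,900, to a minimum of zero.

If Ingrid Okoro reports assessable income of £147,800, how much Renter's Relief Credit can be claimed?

£210

Renter's Relief Credit: 10% of the £9,900 excess over £137,900 is £990; credit = £1,200 − £990 = £210.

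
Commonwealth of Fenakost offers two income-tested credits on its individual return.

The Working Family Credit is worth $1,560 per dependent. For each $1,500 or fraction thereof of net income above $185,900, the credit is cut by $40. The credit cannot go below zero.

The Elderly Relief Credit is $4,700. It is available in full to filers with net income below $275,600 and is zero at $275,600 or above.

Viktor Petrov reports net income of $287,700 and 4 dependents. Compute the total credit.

Working Family Credit: base = 4 × $1,560 = $6,240. income exceeds $185,900 by $101,800, which is 68 full-or-partial $1,500 increments; reduction = 68 × $40 = $2,720, leaving $3,520.
Elderly Relief Credit: $287,700 meets or exceeds the $275,600 cutoff, so the credit is $0.
Total: $3,520 + $0 = $3,520.

$3,520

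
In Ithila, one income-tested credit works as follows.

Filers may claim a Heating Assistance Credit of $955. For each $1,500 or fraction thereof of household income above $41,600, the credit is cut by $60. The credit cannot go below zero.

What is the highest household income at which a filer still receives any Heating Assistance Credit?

$64,100

After 15 increments the reduction is 15 × $60 = $900, leaving $55; one more increment wipes it out. Increment 15 ends at excess 15 × $1,500 = $22,500, so the highest qualifying income is $41,600 + $22,500 = $64,100.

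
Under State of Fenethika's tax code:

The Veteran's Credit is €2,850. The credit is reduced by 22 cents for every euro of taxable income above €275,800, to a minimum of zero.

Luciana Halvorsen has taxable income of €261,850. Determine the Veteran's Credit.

€2,850

Veteran's Credit: €261,850 is at or below the €275,800 threshold, so the full €2,850 applies.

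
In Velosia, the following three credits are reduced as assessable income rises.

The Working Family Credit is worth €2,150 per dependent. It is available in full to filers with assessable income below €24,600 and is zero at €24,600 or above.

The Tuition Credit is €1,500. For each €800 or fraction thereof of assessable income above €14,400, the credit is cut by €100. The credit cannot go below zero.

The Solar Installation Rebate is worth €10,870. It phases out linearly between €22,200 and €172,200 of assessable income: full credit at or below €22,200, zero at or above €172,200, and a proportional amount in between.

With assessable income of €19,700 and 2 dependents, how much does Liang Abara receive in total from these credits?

Working Family Credit: base = 2 × €2,150 = €4,300. €19,700 is below the €24,600 cutoff, so the full €4,300 applies.
Tuition Credit: income exceeds €14,400 by €5,300, which is 7 full-or-partial €800 increments; reduction = 7 × €100 = €700, leaving €800.
Solar Installation Rebate: €19,700 is at or below the €22,200 threshold, so the full €10,870 applies.
Total: €4,300 + €800 + €10,870 = €15,970.

€15,970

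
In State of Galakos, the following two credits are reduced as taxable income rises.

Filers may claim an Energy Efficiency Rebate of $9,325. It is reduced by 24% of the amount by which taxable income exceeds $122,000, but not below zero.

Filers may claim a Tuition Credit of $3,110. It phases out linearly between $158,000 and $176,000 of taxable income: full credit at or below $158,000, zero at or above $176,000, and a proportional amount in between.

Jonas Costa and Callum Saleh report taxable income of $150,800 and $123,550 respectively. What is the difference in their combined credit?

Jonas ($150,800): Energy Efficiency Rebate: 24% of the $28,800 excess over $122,000 is $6,912; credit = $9,325 − $6,912 = $2,413. Tuition Credit: $150,800 is at or below the $158,000 threshold, so the full $3,110 applies. total $2,413 + $3,110 = $5,523
Callum ($123,550): Energy Efficiency Rebate: 24% of the $1,550 excess over $122,000 is $372; credit = $9,325 − $372 = $8,953. Tuition Credit: $123,550 is at or below the $158,000 threshold, so the full $3,110 applies. total $8,953 + $3,110 = $12,063
Difference: |$5,523 − $12,063| = $6,540.

$6,540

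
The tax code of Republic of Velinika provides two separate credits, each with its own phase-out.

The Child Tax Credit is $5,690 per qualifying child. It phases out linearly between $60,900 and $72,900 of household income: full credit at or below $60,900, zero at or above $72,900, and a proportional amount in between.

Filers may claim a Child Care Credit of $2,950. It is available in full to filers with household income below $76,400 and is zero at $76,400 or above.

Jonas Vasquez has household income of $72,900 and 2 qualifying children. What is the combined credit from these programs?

Child Tax Credit: base = 2 × $5,690 = $11,380. $72,900 is at or above $72,900, so the credit is $0.
Child Care Credit: $72,900 is below the $76,400 cutoff, so the full $2,950 applies.
Total: $0 + $2,950 = $2,950.

$2,950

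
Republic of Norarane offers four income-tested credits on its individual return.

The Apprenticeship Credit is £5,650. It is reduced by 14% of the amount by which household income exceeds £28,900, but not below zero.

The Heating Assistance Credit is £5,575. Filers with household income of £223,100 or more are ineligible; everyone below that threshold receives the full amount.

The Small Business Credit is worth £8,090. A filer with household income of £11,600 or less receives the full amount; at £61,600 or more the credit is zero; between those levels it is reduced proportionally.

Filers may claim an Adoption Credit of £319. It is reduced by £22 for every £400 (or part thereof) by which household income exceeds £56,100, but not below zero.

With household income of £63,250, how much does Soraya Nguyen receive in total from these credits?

£6,416

Apprenticeship Credit: 14% of the £34,350 excess over £28,900 is £4,809; credit = £5,650 − £4,809 = £841.
Heating Assistance Credit: £63,250 is below the £223,100 cutoff, so the full £5,575 applies.
Small Business Credit: £63,250 is at or above £61,600, so the credit is £0.
Adoption Credit: income exceeds £56,100 by £7,150 → 18 increments × £22 = £396 ≥ base, so the credit is £0.
Total: £841 + £5,575 + £0 + £0 = £6,416.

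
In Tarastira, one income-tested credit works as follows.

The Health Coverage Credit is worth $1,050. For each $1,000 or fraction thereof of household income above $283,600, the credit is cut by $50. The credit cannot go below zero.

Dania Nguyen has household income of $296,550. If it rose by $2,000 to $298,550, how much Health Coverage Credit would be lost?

$100

At $296,550 — income exceeds $283,600 by $12,950, which is 13 full-or-partial $1,000 increments; reduction = 13 × $50 = $650, leaving $400.
At $298,550 — income exceeds $283,600 by $14,950, which is 15 full-or-partial $1,000 increments; reduction = 15 × $50 = $750, leaving $300.
Lost: $400 − $300 = $100.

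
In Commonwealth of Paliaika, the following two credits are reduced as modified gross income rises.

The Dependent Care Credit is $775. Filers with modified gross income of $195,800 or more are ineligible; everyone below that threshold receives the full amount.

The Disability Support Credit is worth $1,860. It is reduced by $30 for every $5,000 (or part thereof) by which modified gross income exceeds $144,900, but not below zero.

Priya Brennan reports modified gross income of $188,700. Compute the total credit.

Dependent Care Credit: $188,700 is below the $195,800 cutoff, so the full $775 applies.
Disability Support Credit: income exceeds $144,900 by $43,800, which is 9 full-or-partial $5,000 increments; reduction = 9 × $30 = $270, leaving $1,590.
Total: $775 + $1,590 = $2,365.

$2,365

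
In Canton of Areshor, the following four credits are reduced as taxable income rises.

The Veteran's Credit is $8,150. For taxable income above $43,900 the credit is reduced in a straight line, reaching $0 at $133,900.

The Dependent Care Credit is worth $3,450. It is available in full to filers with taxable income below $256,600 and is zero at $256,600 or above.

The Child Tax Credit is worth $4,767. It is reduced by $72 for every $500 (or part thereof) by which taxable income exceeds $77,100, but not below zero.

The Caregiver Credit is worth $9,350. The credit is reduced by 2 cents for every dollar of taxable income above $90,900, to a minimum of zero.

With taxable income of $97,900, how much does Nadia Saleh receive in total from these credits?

$17,663

Veteran's Credit: $97,900 is $54,000 into a $90,000 phase-out range, leaving 36,000/90,000 of the credit: $8,150 × 36,000/90,000 = $3,260.
Dependent Care Credit: $97,900 is below the $256,600 cutoff, so the full $3,450 applies.
Child Tax Credit: income exceeds $77,100 by $20,800, which is 42 full-or-partial $500 increments; reduction = 42 × $72 = $3,024, leaving $1,743.
Caregiver Credit: 2% of the $7,000 excess over $90,900 is $140; credit = $9,350 − $140 = $9,210.
Total: $3,260 + $3,450 + $1,743 + $9,210 = $17,663.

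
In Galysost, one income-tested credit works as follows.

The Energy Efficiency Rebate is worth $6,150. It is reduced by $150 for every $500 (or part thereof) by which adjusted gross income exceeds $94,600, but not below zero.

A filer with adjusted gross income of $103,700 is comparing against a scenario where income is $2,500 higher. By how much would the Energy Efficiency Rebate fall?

At $103,700 — income exceeds $94,600 by $9,100, which is 19 full-or-partial $500 increments; reduction = 19 × $150 = $2,850, leaving $3,300.
At $106,200 — income exceeds $94,600 by $11,600, which is 24 full-or-partial $500 increments; reduction = 24 × $150 = $3,600, leaving $2,550.
Lost: $3,300 − $2,550 = $750.

$750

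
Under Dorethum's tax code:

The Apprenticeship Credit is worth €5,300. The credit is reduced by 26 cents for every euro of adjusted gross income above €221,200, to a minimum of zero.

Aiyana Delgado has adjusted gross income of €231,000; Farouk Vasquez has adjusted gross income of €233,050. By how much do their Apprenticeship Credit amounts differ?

€533

Aiyana (€231,000): Apprenticeship Credit: 26% of the €9,800 excess over €221,200 is €2,548; credit = €5,300 − €2,548 = €2,752.
Farouk (€233,050): Apprenticeship Credit: 26% of the €11,850 excess over €221,200 is €3,081; credit = €5,300 − €3,081 = €2,219.
Difference: |€2,752 − €2,219| = €533.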